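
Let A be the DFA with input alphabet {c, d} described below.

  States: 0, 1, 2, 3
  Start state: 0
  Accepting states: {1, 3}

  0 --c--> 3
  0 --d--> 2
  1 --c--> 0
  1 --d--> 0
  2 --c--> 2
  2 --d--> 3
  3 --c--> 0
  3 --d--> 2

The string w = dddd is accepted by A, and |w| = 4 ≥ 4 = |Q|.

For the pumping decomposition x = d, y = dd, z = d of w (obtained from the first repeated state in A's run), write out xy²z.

xy^2z = d·dd·dd·d = dddddd.
Reading y = dd takes A from 2 back to 2, so after x·y·y the machine is still in 2, and z then leads to the accepting state 3. Hence dddddd ∈ L(A).

dddddd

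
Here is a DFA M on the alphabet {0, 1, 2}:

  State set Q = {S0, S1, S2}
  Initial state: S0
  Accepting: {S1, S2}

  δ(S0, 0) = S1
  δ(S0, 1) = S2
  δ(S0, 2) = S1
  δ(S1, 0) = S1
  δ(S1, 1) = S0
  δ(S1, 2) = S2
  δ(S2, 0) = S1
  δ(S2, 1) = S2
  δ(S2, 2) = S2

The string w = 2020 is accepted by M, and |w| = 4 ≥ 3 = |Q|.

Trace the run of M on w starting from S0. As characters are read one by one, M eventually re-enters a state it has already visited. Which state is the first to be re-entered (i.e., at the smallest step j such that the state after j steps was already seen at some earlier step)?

State sequence: S0 -2-> S1 -0-> S1 -2-> S2 -0-> S1
First repeat at step 2: S1 was already visited.

The earliest repeat is at step j = 2: M is in S1, which it already visited at step i = 1.
Since M has 3 states, any run of length ≥ 3 visits 3+1 states, so by pigeonhole some state repeats within the first 3 steps — that repeat gives the pumpable loop.

S1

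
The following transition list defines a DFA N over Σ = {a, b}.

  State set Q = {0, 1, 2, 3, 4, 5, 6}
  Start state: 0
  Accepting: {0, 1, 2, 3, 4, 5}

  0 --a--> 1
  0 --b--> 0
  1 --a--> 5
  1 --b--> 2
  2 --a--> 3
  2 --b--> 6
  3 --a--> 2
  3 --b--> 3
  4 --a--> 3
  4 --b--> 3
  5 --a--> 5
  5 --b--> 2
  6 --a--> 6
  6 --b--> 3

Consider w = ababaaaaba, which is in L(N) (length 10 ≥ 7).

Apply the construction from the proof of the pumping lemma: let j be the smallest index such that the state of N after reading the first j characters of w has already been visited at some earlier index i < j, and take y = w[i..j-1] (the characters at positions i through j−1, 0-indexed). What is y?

State sequence: 0 -a-> 1 -b-> 2 -a-> 3 -b-> 3 -a-> 2 -a-> 3 -a-> 2 -a-> 3 -b-> 3 -a-> 2
First repeat at step 4: 3 was already visited.

So i = 3, j = 4, giving x = w[0:3] = aba, y = w[3:4] = b, z = w[4:10] = aaaaba.
Check: |xy| = 4 ≤ 7 and |y| = 1 ≥ 1. Reading y takes N from 3 back to 3, so every xyⁱz is accepted.
Pumping length from the standard proof: p = 7 (the number of states). The repeated state found above gives |xy| = j ≤ 7 and |y| = j − i ≥ 1.

b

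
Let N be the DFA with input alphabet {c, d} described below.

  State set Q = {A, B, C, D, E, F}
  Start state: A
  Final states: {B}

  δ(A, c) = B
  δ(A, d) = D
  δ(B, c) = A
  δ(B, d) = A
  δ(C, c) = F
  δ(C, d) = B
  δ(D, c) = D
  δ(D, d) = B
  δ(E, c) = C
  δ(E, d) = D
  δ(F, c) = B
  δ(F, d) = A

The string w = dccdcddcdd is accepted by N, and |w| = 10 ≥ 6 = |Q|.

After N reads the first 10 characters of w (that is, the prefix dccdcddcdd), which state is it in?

State sequence: A -d-> D -c-> D -c-> D -d-> B -c-> A -d-> D -d-> B -c-> A -d-> D -d-> B

After reading 10 characters, N is in state B.

B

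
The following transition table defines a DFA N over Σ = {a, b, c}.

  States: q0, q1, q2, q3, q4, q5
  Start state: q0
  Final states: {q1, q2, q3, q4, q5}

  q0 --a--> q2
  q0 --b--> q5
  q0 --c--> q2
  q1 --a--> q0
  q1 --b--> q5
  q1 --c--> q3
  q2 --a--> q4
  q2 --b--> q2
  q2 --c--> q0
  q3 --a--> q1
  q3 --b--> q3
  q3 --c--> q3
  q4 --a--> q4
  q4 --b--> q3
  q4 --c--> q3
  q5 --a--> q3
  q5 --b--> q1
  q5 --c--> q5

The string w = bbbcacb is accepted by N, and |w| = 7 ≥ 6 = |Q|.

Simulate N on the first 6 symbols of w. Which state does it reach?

State sequence: q0 -b-> q5 -b-> q1 -b-> q5 -c-> q5 -a-> q3 -c-> q3

After reading 6 characters, N is in state q3.

q3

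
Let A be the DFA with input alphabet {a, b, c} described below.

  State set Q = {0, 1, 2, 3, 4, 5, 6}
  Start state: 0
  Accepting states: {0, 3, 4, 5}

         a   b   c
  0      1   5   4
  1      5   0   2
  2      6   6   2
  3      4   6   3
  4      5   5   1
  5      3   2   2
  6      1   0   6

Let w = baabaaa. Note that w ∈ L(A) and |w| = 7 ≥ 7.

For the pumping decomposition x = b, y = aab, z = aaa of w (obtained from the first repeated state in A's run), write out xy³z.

xy^3z = b·aab·aab·aab·aaa = baabaabaabaaa.
Reading y = aab takes A from 5 back to 5, so after x·y·y·y the machine is still in 5, and z then leads to the accepting state 5. Hence baabaabaabaaa ∈ L(A).

baabaabaabaaa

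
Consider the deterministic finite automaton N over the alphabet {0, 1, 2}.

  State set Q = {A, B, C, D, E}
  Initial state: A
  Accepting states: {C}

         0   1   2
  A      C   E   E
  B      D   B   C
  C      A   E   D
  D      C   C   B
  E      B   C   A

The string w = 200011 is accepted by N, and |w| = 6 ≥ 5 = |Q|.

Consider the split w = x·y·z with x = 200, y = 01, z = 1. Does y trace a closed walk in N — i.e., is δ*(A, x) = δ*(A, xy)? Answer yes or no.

Run of N on the first 5 characters of w = 2 0 0 0 1:
  step 0: A  (start)
  step 1: E  (read 2: A→E)
  step 2: B  (read 0: E→B)
  step 3: D  (read 0: B→D)
  step 4: C  (read 0: D→C)
  step 5: E  (read 1: C→E)

After x (step 3): D. After xy (step 5): E.
They differ (D ≠ E), so y is not a cycle from the state after x; this split is not the one the pumping-lemma construction produces, and pumping y need not keep the string in L(N).

no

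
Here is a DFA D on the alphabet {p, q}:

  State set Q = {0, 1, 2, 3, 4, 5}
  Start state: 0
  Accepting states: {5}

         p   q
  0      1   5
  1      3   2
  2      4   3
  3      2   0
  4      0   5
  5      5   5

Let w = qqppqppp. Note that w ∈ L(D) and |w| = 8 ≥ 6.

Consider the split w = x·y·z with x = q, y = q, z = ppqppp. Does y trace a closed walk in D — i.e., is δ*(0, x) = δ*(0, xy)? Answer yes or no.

yes

Run of D on the first 2 characters of w = q q:
  step 0: 0  (start)
  step 1: 5  (read q: 0→5)
  step 2: 5  (read q: 5→5)

After x (step 1): 5. After xy (step 2): 5.
They match, so y = q drives D around a cycle from 5 back to itself; pumping y any number of times keeps D in 5 before reading z, and xyⁱz ∈ L(D) for every i ≥ 0.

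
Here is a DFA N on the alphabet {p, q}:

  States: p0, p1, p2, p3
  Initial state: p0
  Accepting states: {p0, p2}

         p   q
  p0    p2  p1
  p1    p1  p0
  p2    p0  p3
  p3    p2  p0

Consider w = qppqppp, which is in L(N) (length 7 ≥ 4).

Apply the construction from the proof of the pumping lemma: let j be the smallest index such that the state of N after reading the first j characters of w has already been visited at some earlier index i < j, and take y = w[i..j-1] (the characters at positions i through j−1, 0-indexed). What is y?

State sequence: p0 -q-> p1 -p-> p1 -p-> p1 -q-> p0 -p-> p2 -p-> p0 -p-> p2
First repeat at step 2: p1 was already visited.

So i = 1, j = 2, giving x = w[0:1] = q, y = w[1:2] = p, z = w[2:7] = pqppp.
Check: |xy| = 2 ≤ 4 and |y| = 1 ≥ 1. Reading y takes N from p1 back to p1, so every xyⁱz is accepted.

p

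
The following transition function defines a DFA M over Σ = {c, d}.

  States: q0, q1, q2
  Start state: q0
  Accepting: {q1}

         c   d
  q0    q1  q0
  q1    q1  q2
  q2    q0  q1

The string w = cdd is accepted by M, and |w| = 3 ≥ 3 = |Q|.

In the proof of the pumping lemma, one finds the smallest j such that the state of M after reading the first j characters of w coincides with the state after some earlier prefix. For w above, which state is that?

q1

Run of M on w = c d d:
  step 0: q0  (start)
  step 1: q1  (read c: q0→q1)
  step 2: q2  (read d: q1→q2)
  step 3: q1  (read d: q2→q1)   ← first repeat (q1 seen earlier)

The earliest repeat is at step j = 3: M is in q1, which it already visited at step i = 1.
Pumping length from the standard proof: p = 3 (the number of states). The repeated state found above gives |xy| = j ≤ 3 and |y| = j − i ≥ 1.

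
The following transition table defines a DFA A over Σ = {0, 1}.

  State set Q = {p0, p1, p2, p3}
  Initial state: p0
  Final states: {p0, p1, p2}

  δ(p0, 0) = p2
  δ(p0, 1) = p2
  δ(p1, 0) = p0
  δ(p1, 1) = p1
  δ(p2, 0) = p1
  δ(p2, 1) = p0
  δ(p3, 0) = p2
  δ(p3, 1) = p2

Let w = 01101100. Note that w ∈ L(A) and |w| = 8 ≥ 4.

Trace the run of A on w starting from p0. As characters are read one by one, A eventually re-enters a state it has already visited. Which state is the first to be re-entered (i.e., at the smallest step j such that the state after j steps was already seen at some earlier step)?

State sequence: p0 -0-> p2 -1-> p0 -1-> p2 -0-> p1 -1-> p1 -1-> p1 -0-> p0 -0-> p2
First repeat at step 2: p0 was already visited.

The earliest repeat is at step j = 2: A is in p0, which it already visited at step i = 0.

p0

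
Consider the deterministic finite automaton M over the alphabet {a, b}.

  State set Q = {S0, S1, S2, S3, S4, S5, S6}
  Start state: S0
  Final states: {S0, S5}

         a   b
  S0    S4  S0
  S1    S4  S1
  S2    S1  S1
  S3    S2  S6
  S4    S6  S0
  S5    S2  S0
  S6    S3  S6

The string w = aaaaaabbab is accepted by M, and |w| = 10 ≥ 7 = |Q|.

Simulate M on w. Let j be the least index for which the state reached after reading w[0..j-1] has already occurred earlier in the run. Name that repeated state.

S4

Run of M on w = a a a a a a b b a b:
  step 0: S0  (start)
  step 1: S4  (read a: S0→S4)
  step 2: S6  (read a: S4→S6)
  step 3: S3  (read a: S6→S3)
  step 4: S2  (read a: S3→S2)
  step 5: S1  (read a: S2→S1)
  step 6: S4  (read a: S1→S4)   ← first repeat (S4 seen earlier)
  step 7: S0  (read b: S4→S0)
  step 8: S0  (read b: S0→S0)
  step 9: S4  (read a: S0→S4)
  step 10: S0  (read b: S4→S0)

The earliest repeat is at step j = 6: M is in S4, which it already visited at step i = 1.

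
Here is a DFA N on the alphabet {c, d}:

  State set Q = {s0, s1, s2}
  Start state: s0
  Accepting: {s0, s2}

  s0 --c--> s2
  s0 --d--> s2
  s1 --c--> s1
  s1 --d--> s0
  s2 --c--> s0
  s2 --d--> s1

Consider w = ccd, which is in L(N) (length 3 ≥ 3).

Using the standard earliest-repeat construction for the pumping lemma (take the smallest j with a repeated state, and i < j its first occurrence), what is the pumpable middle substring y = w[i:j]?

State sequence: s0 -c-> s2 -c-> s0 -d-> s2
First repeat at step 2: s0 was already visited.

So i = 0, j = 2, giving x = w[0:0] = ε, y = w[0:2] = cc, z = w[2:3] = d.
Check: |xy| = 2 ≤ 3 and |y| = 2 ≥ 1. Reading y takes N from s0 back to s0, so every xyⁱz is accepted.
The DFA has 3 states, so the proof of the pumping lemma guarantees a repeated state among the first 3+1 visited; the segment between the two visits is the pumpable y.

cc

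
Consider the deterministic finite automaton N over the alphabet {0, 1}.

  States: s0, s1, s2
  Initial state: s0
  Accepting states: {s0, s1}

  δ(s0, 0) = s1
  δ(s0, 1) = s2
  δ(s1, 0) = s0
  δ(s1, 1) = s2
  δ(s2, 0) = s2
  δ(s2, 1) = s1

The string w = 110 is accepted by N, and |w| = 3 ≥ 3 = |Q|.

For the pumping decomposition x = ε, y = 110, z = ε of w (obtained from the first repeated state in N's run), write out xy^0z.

ε

xy⁰z = xz = ε·ε = ε.
Reading y = 110 takes N from s0 back to s0, so after x the machine is still in s0, and z then leads to the accepting state s0. Hence ε ∈ L(N).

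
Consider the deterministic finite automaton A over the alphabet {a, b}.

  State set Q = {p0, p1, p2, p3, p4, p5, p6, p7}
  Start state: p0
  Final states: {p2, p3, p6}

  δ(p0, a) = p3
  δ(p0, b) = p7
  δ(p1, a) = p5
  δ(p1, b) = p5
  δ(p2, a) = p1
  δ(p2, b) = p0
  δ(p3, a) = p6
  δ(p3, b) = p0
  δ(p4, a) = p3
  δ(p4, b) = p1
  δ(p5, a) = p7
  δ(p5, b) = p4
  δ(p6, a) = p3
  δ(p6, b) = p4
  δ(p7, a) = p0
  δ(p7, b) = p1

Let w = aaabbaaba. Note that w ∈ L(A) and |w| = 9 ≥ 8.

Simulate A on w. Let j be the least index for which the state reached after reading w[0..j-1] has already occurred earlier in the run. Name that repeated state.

p3

State sequence: p0 -a-> p3 -a-> p6 -a-> p3 -b-> p0 -b-> p7 -a-> p0 -a-> p3 -b-> p0 -a-> p3
First repeat at step 3: p3 was already visited.

The earliest repeat is at step j = 3: A is in p3, which it already visited at step i = 1.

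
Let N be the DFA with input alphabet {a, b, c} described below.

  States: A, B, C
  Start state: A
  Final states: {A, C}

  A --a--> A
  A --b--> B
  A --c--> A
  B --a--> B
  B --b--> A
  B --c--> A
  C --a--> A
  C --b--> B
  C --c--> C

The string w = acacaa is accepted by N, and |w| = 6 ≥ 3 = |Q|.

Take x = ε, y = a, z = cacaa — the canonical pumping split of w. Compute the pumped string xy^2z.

aacacaa

xy^2z = ε·a·a·cacaa = aacacaa.
Reading y = a takes N from A back to A, so after x·y·y the machine is still in A, and z then leads to the accepting state A. Hence aacacaa ∈ L(N).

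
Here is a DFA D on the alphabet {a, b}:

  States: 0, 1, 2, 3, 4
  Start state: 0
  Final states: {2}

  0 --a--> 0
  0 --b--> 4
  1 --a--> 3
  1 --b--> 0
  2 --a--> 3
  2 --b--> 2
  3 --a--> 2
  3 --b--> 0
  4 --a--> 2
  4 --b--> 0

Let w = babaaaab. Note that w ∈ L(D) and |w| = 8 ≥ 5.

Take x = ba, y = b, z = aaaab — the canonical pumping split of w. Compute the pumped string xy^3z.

xy^3z = ba·b·b·b·aaaab = babbbaaaab.
Reading y = b takes D from 2 back to 2, so after x·y·y·y the machine is still in 2, and z then leads to the accepting state 2. Hence babbbaaaab ∈ L(D).

babbbaaaab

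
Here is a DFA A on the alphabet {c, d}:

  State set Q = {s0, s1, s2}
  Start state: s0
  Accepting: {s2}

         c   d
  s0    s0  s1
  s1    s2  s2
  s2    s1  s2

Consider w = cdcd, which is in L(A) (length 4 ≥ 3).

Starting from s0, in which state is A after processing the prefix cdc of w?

Run of A on the first 3 characters of w = c d c:
  step 0: s0  (start)
  step 1: s0  (read c: s0→s0)
  step 2: s1  (read d: s0→s1)
  step 3: s2  (read c: s1→s2)

After reading 3 characters, A is in state s2.

s2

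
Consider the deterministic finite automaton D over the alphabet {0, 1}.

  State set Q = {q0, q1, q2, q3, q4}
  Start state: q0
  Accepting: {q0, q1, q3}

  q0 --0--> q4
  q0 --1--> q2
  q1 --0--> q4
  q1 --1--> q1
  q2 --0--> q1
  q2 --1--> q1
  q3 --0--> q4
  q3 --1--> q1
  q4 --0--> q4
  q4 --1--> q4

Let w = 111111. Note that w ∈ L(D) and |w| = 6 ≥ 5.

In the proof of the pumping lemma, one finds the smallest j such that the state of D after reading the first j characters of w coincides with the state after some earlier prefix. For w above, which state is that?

q1

State sequence: q0 -1-> q2 -1-> q1 -1-> q1 -1-> q1 -1-> q1 -1-> q1
First repeat at step 3: q1 was already visited.

The earliest repeat is at step j = 3: D is in q1, which it already visited at step i = 2.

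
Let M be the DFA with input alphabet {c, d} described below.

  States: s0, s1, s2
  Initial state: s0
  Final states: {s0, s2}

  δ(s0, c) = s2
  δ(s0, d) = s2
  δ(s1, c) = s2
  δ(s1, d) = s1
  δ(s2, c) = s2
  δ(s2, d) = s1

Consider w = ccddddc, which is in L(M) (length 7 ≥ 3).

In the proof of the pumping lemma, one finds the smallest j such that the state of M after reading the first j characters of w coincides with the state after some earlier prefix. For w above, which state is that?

Run of M on w = c c d d d d c:
  step 0: s0  (start)
  step 1: s2  (read c: s0→s2)
  step 2: s2  (read c: s2→s2)   ← first repeat (s2 seen earlier)
  step 3: s1  (read d: s2→s1)
  step 4: s1  (read d: s1→s1)
  step 5: s1  (read d: s1→s1)
  step 6: s1  (read d: s1→s1)
  step 7: s2  (read c: s1→s2)

The earliest repeat is at step j = 2: M is in s2, which it already visited at step i = 1.

s2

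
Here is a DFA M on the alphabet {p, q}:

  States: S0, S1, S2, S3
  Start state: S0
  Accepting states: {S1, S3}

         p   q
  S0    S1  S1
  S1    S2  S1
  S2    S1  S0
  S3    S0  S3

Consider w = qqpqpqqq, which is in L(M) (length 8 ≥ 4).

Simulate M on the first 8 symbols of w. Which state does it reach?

State sequence: S0 -q-> S1 -q-> S1 -p-> S2 -q-> S0 -p-> S1 -q-> S1 -q-> S1 -q-> S1

After reading 8 characters, M is in state S1.
(This kind of state-tracing is the core of the pumping-lemma construction: with 4 states, pigeonhole forces a repeat within the first 4 steps.)

S1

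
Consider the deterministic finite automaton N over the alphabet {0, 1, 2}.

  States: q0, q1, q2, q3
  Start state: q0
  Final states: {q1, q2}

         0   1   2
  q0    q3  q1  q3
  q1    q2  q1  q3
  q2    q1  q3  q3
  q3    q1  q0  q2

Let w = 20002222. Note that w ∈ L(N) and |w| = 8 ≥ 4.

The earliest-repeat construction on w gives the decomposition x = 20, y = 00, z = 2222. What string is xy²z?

xy^2z = 20·00·00·2222 = 2000002222.
Reading y = 00 takes N from q1 back to q1, so after x·y·y the machine is still in q1, and z then leads to the accepting state q2. Hence 2000002222 ∈ L(N).

2000002222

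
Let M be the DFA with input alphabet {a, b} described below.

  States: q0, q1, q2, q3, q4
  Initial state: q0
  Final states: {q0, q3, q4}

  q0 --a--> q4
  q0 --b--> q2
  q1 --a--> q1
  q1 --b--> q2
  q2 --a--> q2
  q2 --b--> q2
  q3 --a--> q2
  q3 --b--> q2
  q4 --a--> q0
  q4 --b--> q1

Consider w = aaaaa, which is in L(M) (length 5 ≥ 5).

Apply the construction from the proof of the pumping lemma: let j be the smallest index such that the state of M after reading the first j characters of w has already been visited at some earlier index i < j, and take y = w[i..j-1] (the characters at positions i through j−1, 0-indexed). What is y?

aa

Run of M on w = a a a a a:
  step 0: q0  (start)
  step 1: q4  (read a: q0→q4)
  step 2: q0  (read a: q4→q0)   ← first repeat (q0 seen earlier)
  step 3: q4  (read a: q0→q4)
  step 4: q0  (read a: q4→q0)
  step 5: q4  (read a: q0→q4)

So i = 0, j = 2, giving x = w[0:0] = ε, y = w[0:2] = aa, z = w[2:5] = aaa.
Check: |xy| = 2 ≤ 5 and |y| = 2 ≥ 1. Reading y takes M from q0 back to q0, so every xyⁱz is accepted.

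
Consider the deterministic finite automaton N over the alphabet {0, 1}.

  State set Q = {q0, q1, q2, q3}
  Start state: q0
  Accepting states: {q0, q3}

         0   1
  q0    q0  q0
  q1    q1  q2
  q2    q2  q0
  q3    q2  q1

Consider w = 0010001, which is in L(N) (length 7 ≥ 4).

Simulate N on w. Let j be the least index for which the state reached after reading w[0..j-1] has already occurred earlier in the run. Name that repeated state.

q0

Run of N on w = 0 0 1 0 0 0 1:
  step 0: q0  (start)
  step 1: q0  (read 0: q0→q0)   ← first repeat (q0 seen earlier)
  step 2: q0  (read 0: q0→q0)
  step 3: q0  (read 1: q0→q0)
  step 4: q0  (read 0: q0→q0)
  step 5: q0  (read 0: q0→q0)
  step 6: q0  (read 0: q0→q0)
  step 7: q0  (read 1: q0→q0)

The earliest repeat is at step j = 1: N is in q0, which it already visited at step i = 0.
Pumping length from the standard proof: p = 4 (the number of states). The repeated state found above gives |xy| = j ≤ 4 and |y| = j − i ≥ 1.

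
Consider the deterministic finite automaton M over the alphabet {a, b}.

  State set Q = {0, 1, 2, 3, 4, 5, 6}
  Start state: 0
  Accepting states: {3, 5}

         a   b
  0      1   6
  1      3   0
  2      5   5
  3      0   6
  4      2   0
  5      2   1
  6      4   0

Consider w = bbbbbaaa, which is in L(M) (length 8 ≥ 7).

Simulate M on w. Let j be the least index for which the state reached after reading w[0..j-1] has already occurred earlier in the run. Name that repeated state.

0

Run of M on w = b b b b b a a a:
  step 0: 0  (start)
  step 1: 6  (read b: 0→6)
  step 2: 0  (read b: 6→0)   ← first repeat (0 seen earlier)
  step 3: 6  (read b: 0→6)
  step 4: 0  (read b: 6→0)
  step 5: 6  (read b: 0→6)
  step 6: 4  (read a: 6→4)
  step 7: 2  (read a: 4→2)
  step 8: 5  (read a: 2→5)

The earliest repeat is at step j = 2: M is in 0, which it already visited at step i = 0.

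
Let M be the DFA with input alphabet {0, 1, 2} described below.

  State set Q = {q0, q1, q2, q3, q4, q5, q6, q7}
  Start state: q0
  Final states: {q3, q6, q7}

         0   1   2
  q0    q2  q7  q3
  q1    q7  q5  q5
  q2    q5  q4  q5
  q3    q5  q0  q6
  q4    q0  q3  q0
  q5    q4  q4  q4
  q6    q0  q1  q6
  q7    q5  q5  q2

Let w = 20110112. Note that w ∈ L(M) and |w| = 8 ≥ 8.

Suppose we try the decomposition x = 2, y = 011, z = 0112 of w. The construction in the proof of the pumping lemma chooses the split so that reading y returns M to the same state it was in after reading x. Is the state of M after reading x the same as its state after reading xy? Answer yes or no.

yes

State sequence: q0 -2-> q3 -0-> q5 -1-> q4 -1-> q3

After x (step 1): q3. After xy (step 4): q3.
They match, so y = 011 drives M around a cycle from q3 back to itself; pumping y any number of times keeps M in q3 before reading z, and xyⁱz ∈ L(M) for every i ≥ 0.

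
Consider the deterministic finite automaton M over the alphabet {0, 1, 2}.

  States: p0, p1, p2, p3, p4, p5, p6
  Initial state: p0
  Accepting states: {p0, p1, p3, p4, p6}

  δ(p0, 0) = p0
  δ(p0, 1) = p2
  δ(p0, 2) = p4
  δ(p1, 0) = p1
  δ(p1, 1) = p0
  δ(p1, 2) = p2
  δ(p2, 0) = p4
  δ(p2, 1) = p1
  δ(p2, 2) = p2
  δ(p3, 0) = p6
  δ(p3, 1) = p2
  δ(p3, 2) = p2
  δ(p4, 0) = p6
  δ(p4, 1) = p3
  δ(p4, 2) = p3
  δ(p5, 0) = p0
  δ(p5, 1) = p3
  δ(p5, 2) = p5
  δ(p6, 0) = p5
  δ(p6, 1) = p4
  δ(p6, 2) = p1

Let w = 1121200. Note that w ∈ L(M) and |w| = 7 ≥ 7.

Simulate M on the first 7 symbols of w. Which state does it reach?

Run of M on the first 7 characters of w = 1 1 2 1 2 0 0:
  step 0: p0  (start)
  step 1: p2  (read 1: p0→p2)
  step 2: p1  (read 1: p2→p1)
  step 3: p2  (read 2: p1→p2)
  step 4: p1  (read 1: p2→p1)
  step 5: p2  (read 2: p1→p2)
  step 6: p4  (read 0: p2→p4)
  step 7: p6  (read 0: p4→p6)

After reading 7 characters, M is in state p6.

p6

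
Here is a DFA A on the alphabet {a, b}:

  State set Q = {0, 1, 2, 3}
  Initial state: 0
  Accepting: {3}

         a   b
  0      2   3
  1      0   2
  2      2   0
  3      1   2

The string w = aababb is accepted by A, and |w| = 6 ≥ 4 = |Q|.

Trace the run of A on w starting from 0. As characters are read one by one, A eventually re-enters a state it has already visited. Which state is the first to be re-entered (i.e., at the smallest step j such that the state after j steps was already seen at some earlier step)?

State sequence: 0 -a-> 2 -a-> 2 -b-> 0 -a-> 2 -b-> 0 -b-> 3
First repeat at step 2: 2 was already visited.

The earliest repeat is at step j = 2: A is in 2, which it already visited at step i = 1.
Since A has 4 states, any run of length ≥ 4 visits 4+1 states, so by pigeonhole some state repeats within the first 4 steps — that repeat gives the pumpable loop.

2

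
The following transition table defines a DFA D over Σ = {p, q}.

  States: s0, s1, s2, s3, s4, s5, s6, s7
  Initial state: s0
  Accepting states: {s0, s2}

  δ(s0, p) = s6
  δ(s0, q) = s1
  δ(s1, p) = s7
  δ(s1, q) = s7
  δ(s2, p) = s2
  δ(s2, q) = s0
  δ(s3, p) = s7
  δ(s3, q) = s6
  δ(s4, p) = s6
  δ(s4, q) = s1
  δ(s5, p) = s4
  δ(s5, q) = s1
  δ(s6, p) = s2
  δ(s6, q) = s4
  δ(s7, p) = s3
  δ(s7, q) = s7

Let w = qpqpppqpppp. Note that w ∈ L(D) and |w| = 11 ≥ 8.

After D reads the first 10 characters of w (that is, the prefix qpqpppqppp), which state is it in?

State sequence: s0 -q-> s1 -p-> s7 -q-> s7 -p-> s3 -p-> s7 -p-> s3 -q-> s6 -p-> s2 -p-> s2 -p-> s2

After reading 10 characters, D is in state s2.

s2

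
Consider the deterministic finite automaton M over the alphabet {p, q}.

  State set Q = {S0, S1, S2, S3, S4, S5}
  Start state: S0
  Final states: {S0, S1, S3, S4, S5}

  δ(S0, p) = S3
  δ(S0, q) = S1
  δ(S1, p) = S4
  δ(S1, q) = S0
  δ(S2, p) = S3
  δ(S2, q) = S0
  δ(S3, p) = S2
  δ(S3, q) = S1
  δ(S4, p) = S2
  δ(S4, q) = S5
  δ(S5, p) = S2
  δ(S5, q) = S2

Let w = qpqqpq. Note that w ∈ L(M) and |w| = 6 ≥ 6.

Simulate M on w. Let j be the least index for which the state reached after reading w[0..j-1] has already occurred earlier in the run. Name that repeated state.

S1

Run of M on w = q p q q p q:
  step 0: S0  (start)
  step 1: S1  (read q: S0→S1)
  step 2: S4  (read p: S1→S4)
  step 3: S5  (read q: S4→S5)
  step 4: S2  (read q: S5→S2)
  step 5: S3  (read p: S2→S3)
  step 6: S1  (read q: S3→S1)   ← first repeat (S1 seen earlier)

The earliest repeat is at step j = 6: M is in S1, which it already visited at step i = 1.
The DFA has 6 states, so the proof of the pumping lemma guarantees a repeated state among the first 6+1 visited; the segment between the two visits is the pumpable y.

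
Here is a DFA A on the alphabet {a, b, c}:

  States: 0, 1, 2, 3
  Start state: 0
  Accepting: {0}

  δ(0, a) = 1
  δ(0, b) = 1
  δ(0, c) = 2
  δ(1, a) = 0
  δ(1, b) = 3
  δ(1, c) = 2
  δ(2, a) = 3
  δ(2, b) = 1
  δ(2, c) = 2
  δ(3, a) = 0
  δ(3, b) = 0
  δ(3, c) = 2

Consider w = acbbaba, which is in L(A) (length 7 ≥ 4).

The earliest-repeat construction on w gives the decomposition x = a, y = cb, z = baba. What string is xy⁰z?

xy⁰z = xz = a·baba = ababa.
Reading y = cb takes A from 1 back to 1, so after x the machine is still in 1, and z then leads to the accepting state 0. Hence ababa ∈ L(A).

ababa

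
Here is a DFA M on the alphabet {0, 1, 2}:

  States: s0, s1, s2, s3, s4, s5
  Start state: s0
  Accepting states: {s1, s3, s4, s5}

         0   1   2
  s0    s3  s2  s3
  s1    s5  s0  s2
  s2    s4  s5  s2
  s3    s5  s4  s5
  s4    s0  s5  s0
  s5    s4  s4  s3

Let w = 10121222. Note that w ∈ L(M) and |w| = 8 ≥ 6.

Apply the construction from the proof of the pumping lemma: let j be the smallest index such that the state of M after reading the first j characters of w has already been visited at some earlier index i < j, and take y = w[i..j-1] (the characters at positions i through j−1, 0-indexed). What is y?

121

State sequence: s0 -1-> s2 -0-> s4 -1-> s5 -2-> s3 -1-> s4 -2-> s0 -2-> s3 -2-> s5
First repeat at step 5: s4 was already visited.

So i = 2, j = 5, giving x = w[0:2] = 10, y = w[2:5] = 121, z = w[5:8] = 222.
Check: |xy| = 5 ≤ 6 and |y| = 3 ≥ 1. Reading y takes M from s4 back to s4, so every xyⁱz is accepted.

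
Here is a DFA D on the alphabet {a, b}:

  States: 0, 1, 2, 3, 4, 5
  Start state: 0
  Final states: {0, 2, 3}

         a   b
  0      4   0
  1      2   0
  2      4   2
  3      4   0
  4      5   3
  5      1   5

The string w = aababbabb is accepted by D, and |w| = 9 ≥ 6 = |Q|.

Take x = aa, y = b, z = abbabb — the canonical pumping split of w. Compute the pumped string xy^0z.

xy⁰z = xz = aa·abbabb = aaabbabb.
Reading y = b takes D from 5 back to 5, so after x the machine is still in 5, and z then leads to the accepting state 0. Hence aaabbabb ∈ L(D).

aaabbabb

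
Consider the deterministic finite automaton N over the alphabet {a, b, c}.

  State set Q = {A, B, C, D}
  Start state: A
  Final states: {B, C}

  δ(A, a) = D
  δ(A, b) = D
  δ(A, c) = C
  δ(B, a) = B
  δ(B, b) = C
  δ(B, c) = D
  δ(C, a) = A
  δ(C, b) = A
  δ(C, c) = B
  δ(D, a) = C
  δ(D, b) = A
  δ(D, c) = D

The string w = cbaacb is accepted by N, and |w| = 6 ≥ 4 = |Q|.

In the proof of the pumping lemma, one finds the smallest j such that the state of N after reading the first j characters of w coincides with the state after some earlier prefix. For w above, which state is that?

A

Run of N on w = c b a a c b:
  step 0: A  (start)
  step 1: C  (read c: A→C)
  step 2: A  (read b: C→A)   ← first repeat (A seen earlier)
  step 3: D  (read a: A→D)
  step 4: C  (read a: D→C)
  step 5: B  (read c: C→B)
  step 6: C  (read b: B→C)

The earliest repeat is at step j = 2: N is in A, which it already visited at step i = 0.
Since N has 4 states, any run of length ≥ 4 visits 4+1 states, so by pigeonhole some state repeats within the first 4 steps — that repeat gives the pumpable loop.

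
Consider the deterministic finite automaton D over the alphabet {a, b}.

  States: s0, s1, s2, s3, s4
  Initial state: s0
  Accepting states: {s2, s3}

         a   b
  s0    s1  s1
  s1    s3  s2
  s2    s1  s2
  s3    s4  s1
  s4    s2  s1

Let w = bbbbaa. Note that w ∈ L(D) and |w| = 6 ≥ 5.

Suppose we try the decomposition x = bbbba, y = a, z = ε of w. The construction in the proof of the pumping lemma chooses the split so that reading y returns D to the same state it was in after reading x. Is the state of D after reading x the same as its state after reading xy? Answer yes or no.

State sequence: s0 -b-> s1 -b-> s2 -b-> s2 -b-> s2 -a-> s1 -a-> s3

After x (step 5): s1. After xy (step 6): s3.
They differ (s1 ≠ s3), so y is not a cycle from the state after x; this split is not the one the pumping-lemma construction produces, and pumping y need not keep the string in L(D).

no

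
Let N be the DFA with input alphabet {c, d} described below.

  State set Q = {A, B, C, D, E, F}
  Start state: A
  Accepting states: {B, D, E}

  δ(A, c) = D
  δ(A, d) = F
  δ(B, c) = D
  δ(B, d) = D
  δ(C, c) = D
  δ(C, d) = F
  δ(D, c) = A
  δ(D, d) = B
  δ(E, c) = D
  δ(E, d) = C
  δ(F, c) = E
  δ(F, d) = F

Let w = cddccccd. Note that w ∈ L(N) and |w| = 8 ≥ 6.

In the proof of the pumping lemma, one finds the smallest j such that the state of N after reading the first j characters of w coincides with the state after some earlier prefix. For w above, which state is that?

D

Run of N on w = c d d c c c c d:
  step 0: A  (start)
  step 1: D  (read c: A→D)
  step 2: B  (read d: D→B)
  step 3: D  (read d: B→D)   ← first repeat (D seen earlier)
  step 4: A  (read c: D→A)
  step 5: D  (read c: A→D)
  step 6: A  (read c: D→A)
  step 7: D  (read c: A→D)
  step 8: B  (read d: D→B)

The earliest repeat is at step j = 3: N is in D, which it already visited at step i = 1.
The DFA has 6 states, so the proof of the pumping lemma guarantees a repeated state among the first 6+1 visited; the segment between the two visits is the pumpable y.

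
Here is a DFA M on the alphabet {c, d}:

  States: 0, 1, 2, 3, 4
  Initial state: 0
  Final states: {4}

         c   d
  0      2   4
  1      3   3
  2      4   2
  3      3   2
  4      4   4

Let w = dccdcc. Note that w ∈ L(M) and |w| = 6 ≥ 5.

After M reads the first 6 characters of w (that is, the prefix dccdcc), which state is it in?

4

Run of M on the first 6 characters of w = d c c d c c:
  step 0: 0  (start)
  step 1: 4  (read d: 0→4)
  step 2: 4  (read c: 4→4)
  step 3: 4  (read c: 4→4)
  step 4: 4  (read d: 4→4)
  step 5: 4  (read c: 4→4)
  step 6: 4  (read c: 4→4)

After reading 6 characters, M is in state 4.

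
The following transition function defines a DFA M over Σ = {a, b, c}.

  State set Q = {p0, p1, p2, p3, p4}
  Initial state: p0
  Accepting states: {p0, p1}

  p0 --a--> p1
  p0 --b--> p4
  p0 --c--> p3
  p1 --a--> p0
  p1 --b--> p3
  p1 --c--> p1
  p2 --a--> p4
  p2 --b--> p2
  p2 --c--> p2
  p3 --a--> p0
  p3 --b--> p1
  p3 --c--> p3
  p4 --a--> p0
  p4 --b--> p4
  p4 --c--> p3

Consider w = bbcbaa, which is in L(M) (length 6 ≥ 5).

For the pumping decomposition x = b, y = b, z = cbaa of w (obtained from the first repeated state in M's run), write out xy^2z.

xy^2z = b·b·b·cbaa = bbbcbaa.
Reading y = b takes M from p4 back to p4, so after x·y·y the machine is still in p4, and z then leads to the accepting state p1. Hence bbbcbaa ∈ L(M).

bbbcbaa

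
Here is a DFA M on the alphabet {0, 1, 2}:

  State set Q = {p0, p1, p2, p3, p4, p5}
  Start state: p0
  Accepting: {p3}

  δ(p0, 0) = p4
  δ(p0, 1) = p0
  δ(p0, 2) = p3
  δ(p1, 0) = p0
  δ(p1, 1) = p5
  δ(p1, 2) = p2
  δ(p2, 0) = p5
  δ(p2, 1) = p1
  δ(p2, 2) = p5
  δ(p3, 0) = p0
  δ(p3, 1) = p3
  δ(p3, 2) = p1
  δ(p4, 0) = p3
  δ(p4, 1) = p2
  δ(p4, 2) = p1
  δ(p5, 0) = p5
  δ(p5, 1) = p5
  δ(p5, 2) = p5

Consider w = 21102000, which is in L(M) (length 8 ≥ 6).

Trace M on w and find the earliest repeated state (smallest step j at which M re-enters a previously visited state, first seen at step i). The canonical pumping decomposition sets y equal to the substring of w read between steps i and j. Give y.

1

State sequence: p0 -2-> p3 -1-> p3 -1-> p3 -0-> p0 -2-> p3 -0-> p0 -0-> p4 -0-> p3
First repeat at step 2: p3 was already visited.

So i = 1, j = 2, giving x = w[0:1] = 2, y = w[1:2] = 1, z = w[2:8] = 102000.
Check: |xy| = 2 ≤ 6 and |y| = 1 ≥ 1. Reading y takes M from p3 back to p3, so every xyⁱz is accepted.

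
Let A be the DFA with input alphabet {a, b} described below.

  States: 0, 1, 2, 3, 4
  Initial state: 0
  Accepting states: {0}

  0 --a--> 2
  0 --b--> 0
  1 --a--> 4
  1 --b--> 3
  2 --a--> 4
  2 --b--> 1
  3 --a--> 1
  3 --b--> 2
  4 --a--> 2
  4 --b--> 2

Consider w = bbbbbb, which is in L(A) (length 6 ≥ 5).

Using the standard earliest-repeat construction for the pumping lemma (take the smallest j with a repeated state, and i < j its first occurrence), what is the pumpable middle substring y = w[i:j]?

State sequence: 0 -b-> 0 -b-> 0 -b-> 0 -b-> 0 -b-> 0 -b-> 0
First repeat at step 1: 0 was already visited.

So i = 0, j = 1, giving x = w[0:0] = ε, y = w[0:1] = b, z = w[1:6] = bbbbb.
Check: |xy| = 1 ≤ 5 and |y| = 1 ≥ 1. Reading y takes A from 0 back to 0, so every xyⁱz is accepted.

b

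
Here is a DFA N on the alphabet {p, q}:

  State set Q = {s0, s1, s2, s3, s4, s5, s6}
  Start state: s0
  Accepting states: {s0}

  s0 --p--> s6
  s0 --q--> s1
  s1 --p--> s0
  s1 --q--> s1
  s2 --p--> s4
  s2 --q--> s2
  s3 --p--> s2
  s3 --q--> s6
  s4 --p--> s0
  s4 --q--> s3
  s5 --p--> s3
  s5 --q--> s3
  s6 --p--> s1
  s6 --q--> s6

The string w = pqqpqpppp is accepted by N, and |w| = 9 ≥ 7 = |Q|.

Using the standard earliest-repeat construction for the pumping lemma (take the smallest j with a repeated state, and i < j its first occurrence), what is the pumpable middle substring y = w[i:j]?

q

Run of N on w = p q q p q p p p p:
  step 0: s0  (start)
  step 1: s6  (read p: s0→s6)
  step 2: s6  (read q: s6→s6)   ← first repeat (s6 seen earlier)
  step 3: s6  (read q: s6→s6)
  step 4: s1  (read p: s6→s1)
  step 5: s1  (read q: s1→s1)
  step 6: s0  (read p: s1→s0)
  step 7: s6  (read p: s0→s6)
  step 8: s1  (read p: s6→s1)
  step 9: s0  (read p: s1→s0)

So i = 1, j = 2, giving x = w[0:1] = p, y = w[1:2] = q, z = w[2:9] = qpqpppp.
Check: |xy| = 2 ≤ 7 and |y| = 1 ≥ 1. Reading y takes N from s6 back to s6, so every xyⁱz is accepted.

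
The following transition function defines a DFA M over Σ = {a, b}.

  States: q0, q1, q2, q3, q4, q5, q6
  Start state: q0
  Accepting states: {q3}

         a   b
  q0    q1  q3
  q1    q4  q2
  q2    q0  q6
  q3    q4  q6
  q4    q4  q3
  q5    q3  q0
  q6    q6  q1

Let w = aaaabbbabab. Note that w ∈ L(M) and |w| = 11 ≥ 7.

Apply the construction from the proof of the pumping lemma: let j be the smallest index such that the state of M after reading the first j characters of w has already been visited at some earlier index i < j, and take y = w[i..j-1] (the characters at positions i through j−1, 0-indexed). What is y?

Run of M on w = a a a a b b b a b a b:
  step 0: q0  (start)
  step 1: q1  (read a: q0→q1)
  step 2: q4  (read a: q1→q4)
  step 3: q4  (read a: q4→q4)   ← first repeat (q4 seen earlier)
  step 4: q4  (read a: q4→q4)
  step 5: q3  (read b: q4→q3)
  step 6: q6  (read b: q3→q6)
  step 7: q1  (read b: q6→q1)
  step 8: q4  (read a: q1→q4)
  step 9: q3  (read b: q4→q3)
  step 10: q4  (read a: q3→q4)
  step 11: q3  (read b: q4→q3)

So i = 2, j = 3, giving x = w[0:2] = aa, y = w[2:3] = a, z = w[3:11] = abbbabab.
Check: |xy| = 3 ≤ 7 and |y| = 1 ≥ 1. Reading y takes M from q4 back to q4, so every xyⁱz is accepted.

a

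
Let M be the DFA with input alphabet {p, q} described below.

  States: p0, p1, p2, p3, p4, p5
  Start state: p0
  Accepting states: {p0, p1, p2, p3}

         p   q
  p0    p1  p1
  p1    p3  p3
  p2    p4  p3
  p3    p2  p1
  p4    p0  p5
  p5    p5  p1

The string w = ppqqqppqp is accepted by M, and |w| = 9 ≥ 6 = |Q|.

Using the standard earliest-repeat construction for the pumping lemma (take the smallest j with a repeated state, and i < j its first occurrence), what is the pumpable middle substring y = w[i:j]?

Run of M on w = p p q q q p p q p:
  step 0: p0  (start)
  step 1: p1  (read p: p0→p1)
  step 2: p3  (read p: p1→p3)
  step 3: p1  (read q: p3→p1)   ← first repeat (p1 seen earlier)
  step 4: p3  (read q: p1→p3)
  step 5: p1  (read q: p3→p1)
  step 6: p3  (read p: p1→p3)
  step 7: p2  (read p: p3→p2)
  step 8: p3  (read q: p2→p3)
  step 9: p2  (read p: p3→p2)

So i = 1, j = 3, giving x = w[0:1] = p, y = w[1:3] = pq, z = w[3:9] = qqppqp.
Check: |xy| = 3 ≤ 6 and |y| = 2 ≥ 1. Reading y takes M from p1 back to p1, so every xyⁱz is accepted.
The DFA has 6 states, so the proof of the pumping lemma guarantees a repeated state among the first 6+1 visited; the segment between the two visits is the pumpable y.

pq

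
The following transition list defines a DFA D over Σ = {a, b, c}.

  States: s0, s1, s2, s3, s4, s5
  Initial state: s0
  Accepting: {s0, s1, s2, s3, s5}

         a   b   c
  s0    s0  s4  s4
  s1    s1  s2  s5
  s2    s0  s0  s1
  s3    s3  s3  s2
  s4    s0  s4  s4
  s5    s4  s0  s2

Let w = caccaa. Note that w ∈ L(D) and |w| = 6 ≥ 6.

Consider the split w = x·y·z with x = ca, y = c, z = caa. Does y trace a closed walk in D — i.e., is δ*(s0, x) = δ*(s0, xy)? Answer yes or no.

no

State sequence: s0 -c-> s4 -a-> s0 -c-> s4

After x (step 2): s0. After xy (step 3): s4.
They differ (s0 ≠ s4), so y is not a cycle from the state after x; this split is not the one the pumping-lemma construction produces, and pumping y need not keep the string in L(D).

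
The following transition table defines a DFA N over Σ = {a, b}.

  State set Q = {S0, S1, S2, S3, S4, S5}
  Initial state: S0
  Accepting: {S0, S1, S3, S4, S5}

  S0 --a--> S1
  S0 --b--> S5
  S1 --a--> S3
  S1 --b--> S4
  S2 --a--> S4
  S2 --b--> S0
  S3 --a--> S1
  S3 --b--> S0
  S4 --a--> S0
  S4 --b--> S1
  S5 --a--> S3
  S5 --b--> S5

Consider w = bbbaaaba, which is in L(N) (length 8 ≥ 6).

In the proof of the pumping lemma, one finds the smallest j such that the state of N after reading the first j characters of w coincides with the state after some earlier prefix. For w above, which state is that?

State sequence: S0 -b-> S5 -b-> S5 -b-> S5 -a-> S3 -a-> S1 -a-> S3 -b-> S0 -a-> S1
First repeat at step 2: S5 was already visited.

The earliest repeat is at step j = 2: N is in S5, which it already visited at step i = 1.
Pumping length from the standard proof: p = 6 (the number of states). The repeated state found above gives |xy| = j ≤ 6 and |y| = j − i ≥ 1.

S5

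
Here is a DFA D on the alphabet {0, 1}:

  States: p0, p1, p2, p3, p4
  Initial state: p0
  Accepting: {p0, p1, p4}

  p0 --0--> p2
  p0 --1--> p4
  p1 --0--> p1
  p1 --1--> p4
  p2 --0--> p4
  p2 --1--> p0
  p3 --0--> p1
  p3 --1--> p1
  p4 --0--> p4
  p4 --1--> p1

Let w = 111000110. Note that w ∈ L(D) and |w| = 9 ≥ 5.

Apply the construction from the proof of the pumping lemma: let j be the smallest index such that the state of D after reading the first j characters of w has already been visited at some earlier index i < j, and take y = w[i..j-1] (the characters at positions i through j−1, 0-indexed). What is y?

State sequence: p0 -1-> p4 -1-> p1 -1-> p4 -0-> p4 -0-> p4 -0-> p4 -1-> p1 -1-> p4 -0-> p4
First repeat at step 3: p4 was already visited.

So i = 1, j = 3, giving x = w[0:1] = 1, y = w[1:3] = 11, z = w[3:9] = 000110.
Check: |xy| = 3 ≤ 5 and |y| = 2 ≥ 1. Reading y takes D from p4 back to p4, so every xyⁱz is accepted.
With |Q| = 5, pigeonhole forces a state repeat no later than step 5; the substring read between the first and second visits to that state can be pumped.

11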